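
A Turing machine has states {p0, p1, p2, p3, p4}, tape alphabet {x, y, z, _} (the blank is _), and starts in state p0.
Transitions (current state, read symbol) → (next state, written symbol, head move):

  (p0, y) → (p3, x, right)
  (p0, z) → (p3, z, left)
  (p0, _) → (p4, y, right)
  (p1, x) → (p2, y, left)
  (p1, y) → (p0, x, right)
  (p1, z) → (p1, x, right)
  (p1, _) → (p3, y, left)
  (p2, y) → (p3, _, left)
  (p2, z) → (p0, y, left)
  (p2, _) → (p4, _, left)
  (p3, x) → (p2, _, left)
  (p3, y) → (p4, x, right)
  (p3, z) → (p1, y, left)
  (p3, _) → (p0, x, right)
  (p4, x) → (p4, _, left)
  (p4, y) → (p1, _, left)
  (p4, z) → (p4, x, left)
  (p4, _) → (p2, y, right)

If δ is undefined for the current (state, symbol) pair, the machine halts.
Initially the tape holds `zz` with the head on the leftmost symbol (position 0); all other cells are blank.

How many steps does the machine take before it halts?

22

state=p0 head=0 tape=_____[z]z   (p0,z)→(p3,z,left)
state=p3 head=-1 tape=____[_]zz   (p3,_)→(p0,x,right)
state=p0 head=0 tape=____x[z]z   (p0,z)→(p3,z,left)
state=p3 head=-1 tape=____[x]zz   (p3,x)→(p2,_,left)
state=p2 head=-2 tape=___[_]_zz   (p2,_)→(p4,_,left)
state=p4 head=-3 tape=__[_]__zz   (p4,_)→(p2,y,right)
state=p2 head=-2 tape=__y[_]_zz   (p2,_)→(p4,_,left)
state=p4 head=-3 tape=__[y]__zz   (p4,y)→(p1,_,left)
state=p1 head=-4 tape=_[_]___zz   (p1,_)→(p3,y,left)
state=p3 head=-5 tape=[_]y___zz   (p3,_)→(p0,x,right)
state=p0 head=-4 tape=x[y]___zz   (p0,y)→(p3,x,right)
state=p3 head=-3 tape=xx[_]__zz   (p3,_)→(p0,x,right)
state=p0 head=-2 tape=xxx[_]_zz   (p0,_)→(p4,y,right)
state=p4 head=-1 tape=xxxy[_]zz   (p4,_)→(p2,y,right)
state=p2 head=0 tape=xxxyy[z]z   (p2,z)→(p0,y,left)
state=p0 head=-1 tape=xxxy[y]yz   (p0,y)→(p3,x,right)
state=p3 head=0 tape=xxxyx[y]z   (p3,y)→(p4,x,right)
state=p4 head=1 tape=xxxyxx[z]   (p4,z)→(p4,x,left)
state=p4 head=0 tape=xxxyx[x]x   (p4,x)→(p4,_,left)
state=p4 head=-1 tape=xxxy[x]_x   (p4,x)→(p4,_,left)
state=p4 head=-2 tape=xxx[y]__x   (p4,y)→(p1,_,left)
state=p1 head=-3 tape=xx[x]___x   (p1,x)→(p2,y,left)
state=p2 head=-4 tape=x[x]y___x
M halts after 22 transitions.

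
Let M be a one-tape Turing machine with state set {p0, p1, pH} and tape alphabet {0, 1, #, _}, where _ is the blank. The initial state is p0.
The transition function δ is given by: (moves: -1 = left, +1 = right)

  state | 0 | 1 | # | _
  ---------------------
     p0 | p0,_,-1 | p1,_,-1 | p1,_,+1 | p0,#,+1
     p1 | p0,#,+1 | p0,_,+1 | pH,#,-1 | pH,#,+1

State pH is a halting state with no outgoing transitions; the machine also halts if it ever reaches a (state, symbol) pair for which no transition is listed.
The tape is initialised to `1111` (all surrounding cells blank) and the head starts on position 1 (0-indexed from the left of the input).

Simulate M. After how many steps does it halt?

p0 | 1[1]11   read 1 → write _, move -1, go to p1
p1 | [1]_11   read 1 → write _, move +1, go to p0
p0 | _[_]11   read _ → write #, move +1, go to p0
p0 | _#[1]1   read 1 → write _, move -1, go to p1
p1 | _[#]_1   read # → write #, move -1, go to pH
pH | [_]#_1
M halts after 5 transitions.

5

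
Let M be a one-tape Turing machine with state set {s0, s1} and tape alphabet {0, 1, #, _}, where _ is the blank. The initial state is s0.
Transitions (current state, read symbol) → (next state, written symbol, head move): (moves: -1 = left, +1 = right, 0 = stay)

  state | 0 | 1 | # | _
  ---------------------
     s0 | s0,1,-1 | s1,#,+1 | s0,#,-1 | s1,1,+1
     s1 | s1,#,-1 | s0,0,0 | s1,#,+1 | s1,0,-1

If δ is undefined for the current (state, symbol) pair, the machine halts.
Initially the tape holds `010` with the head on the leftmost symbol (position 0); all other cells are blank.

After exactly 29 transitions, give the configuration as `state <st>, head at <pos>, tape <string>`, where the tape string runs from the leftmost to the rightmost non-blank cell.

state s1, head at 0, tape ###110

state=s0 head=0 tape=___[0]10   (s0,0)→(s0,1,-1)
state=s0 head=-1 tape=__[_]110   (s0,_)→(s1,1,+1)
state=s1 head=0 tape=__1[1]10   (s1,1)→(s0,0,0)
state=s0 head=0 tape=__1[0]10   (s0,0)→(s0,1,-1)
state=s0 head=-1 tape=__[1]110   (s0,1)→(s1,#,+1)
state=s1 head=0 tape=__#[1]10   (s1,1)→(s0,0,0)
state=s0 head=0 tape=__#[0]10   (s0,0)→(s0,1,-1)
state=s0 head=-1 tape=__[#]110   (s0,#)→(s0,#,-1)
state=s0 head=-2 tape=_[_]#110   (s0,_)→(s1,1,+1)
state=s1 head=-1 tape=_1[#]110   (s1,#)→(s1,#,+1)
state=s1 head=0 tape=_1#[1]10   (s1,1)→(s0,0,0)
state=s0 head=0 tape=_1#[0]10   (s0,0)→(s0,1,-1)
state=s0 head=-1 tape=_1[#]110   (s0,#)→(s0,#,-1)
state=s0 head=-2 tape=_[1]#110   (s0,1)→(s1,#,+1)
state=s1 head=-1 tape=_#[#]110   (s1,#)→(s1,#,+1)
state=s1 head=0 tape=_##[1]10   (s1,1)→(s0,0,0)
state=s0 head=0 tape=_##[0]10   (s0,0)→(s0,1,-1)
state=s0 head=-1 tape=_#[#]110   (s0,#)→(s0,#,-1)
state=s0 head=-2 tape=_[#]#110   (s0,#)→(s0,#,-1)
state=s0 head=-3 tape=[_]##110   (s0,_)→(s1,1,+1)
state=s1 head=-2 tape=1[#]#110   (s1,#)→(s1,#,+1)
state=s1 head=-1 tape=1#[#]110   (s1,#)→(s1,#,+1)
state=s1 head=0 tape=1##[1]10   (s1,1)→(s0,0,0)
state=s0 head=0 tape=1##[0]10   (s0,0)→(s0,1,-1)
state=s0 head=-1 tape=1#[#]110   (s0,#)→(s0,#,-1)
state=s0 head=-2 tape=1[#]#110   (s0,#)→(s0,#,-1)
state=s0 head=-3 tape=[1]##110   (s0,1)→(s1,#,+1)
state=s1 head=-2 tape=#[#]#110   (s1,#)→(s1,#,+1)
state=s1 head=-1 tape=##[#]110   (s1,#)→(s1,#,+1)
state=s1 head=0 tape=###[1]10
After 29 steps: state s1, head at 0, tape ###110.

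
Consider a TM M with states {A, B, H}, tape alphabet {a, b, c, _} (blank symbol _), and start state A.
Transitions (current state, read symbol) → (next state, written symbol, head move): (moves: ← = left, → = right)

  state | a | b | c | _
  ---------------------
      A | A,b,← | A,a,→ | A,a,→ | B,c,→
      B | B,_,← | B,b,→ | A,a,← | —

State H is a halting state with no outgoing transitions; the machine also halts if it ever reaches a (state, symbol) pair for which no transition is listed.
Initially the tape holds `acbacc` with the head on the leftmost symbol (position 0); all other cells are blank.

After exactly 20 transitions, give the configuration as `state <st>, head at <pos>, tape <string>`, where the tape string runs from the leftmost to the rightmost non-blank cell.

state=A head=0 tape=__[a]cbacc   (A,a)→(A,b,←)
state=A head=-1 tape=_[_]bcbacc   (A,_)→(B,c,→)
state=B head=0 tape=_c[b]cbacc   (B,b)→(B,b,→)
state=B head=1 tape=_cb[c]bacc   (B,c)→(A,a,←)
state=A head=0 tape=_c[b]abacc   (A,b)→(A,a,→)
state=A head=1 tape=_ca[a]bacc   (A,a)→(A,b,←)
state=A head=0 tape=_c[a]bbacc   (A,a)→(A,b,←)
state=A head=-1 tape=_[c]bbbacc   (A,c)→(A,a,→)
state=A head=0 tape=_a[b]bbacc   (A,b)→(A,a,→)
state=A head=1 tape=_aa[b]bacc   (A,b)→(A,a,→)
state=A head=2 tape=_aaa[b]acc   (A,b)→(A,a,→)
state=A head=3 tape=_aaaa[a]cc   (A,a)→(A,b,←)
state=A head=2 tape=_aaa[a]bcc   (A,a)→(A,b,←)
state=A head=1 tape=_aa[a]bbcc   (A,a)→(A,b,←)
state=A head=0 tape=_a[a]bbbcc   (A,a)→(A,b,←)
state=A head=-1 tape=_[a]bbbbcc   (A,a)→(A,b,←)
state=A head=-2 tape=[_]bbbbbcc   (A,_)→(B,c,→)
state=B head=-1 tape=c[b]bbbbcc   (B,b)→(B,b,→)
state=B head=0 tape=cb[b]bbbcc   (B,b)→(B,b,→)
state=B head=1 tape=cbb[b]bbcc   (B,b)→(B,b,→)
state=B head=2 tape=cbbb[b]bcc
After 20 steps: state B, head at 2, tape cbbbbbcc.

state B, head at 2, tape cbbbbbcc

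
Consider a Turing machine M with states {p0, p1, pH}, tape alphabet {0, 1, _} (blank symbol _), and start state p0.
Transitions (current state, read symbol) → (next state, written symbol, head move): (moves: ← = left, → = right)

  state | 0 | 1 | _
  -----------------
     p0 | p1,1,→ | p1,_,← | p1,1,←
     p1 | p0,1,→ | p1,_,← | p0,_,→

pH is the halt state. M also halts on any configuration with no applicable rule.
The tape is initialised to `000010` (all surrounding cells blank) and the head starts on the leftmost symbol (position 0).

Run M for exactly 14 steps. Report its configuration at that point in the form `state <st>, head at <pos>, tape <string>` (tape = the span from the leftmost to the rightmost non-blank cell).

state=p0 head=0 tape=_[0]00010   (p0,0)→(p1,1,→)
state=p1 head=1 tape=_1[0]0010   (p1,0)→(p0,1,→)
state=p0 head=2 tape=_11[0]010   (p0,0)→(p1,1,→)
state=p1 head=3 tape=_111[0]10   (p1,0)→(p0,1,→)
state=p0 head=4 tape=_1111[1]0   (p0,1)→(p1,_,←)
state=p1 head=3 tape=_111[1]_0   (p1,1)→(p1,_,←)
state=p1 head=2 tape=_11[1]__0   (p1,1)→(p1,_,←)
state=p1 head=1 tape=_1[1]___0   (p1,1)→(p1,_,←)
state=p1 head=0 tape=_[1]____0   (p1,1)→(p1,_,←)
state=p1 head=-1 tape=[_]_____0   (p1,_)→(p0,_,→)
state=p0 head=0 tape=_[_]____0   (p0,_)→(p1,1,←)
state=p1 head=-1 tape=[_]1____0   (p1,_)→(p0,_,→)
state=p0 head=0 tape=_[1]____0   (p0,1)→(p1,_,←)
state=p1 head=-1 tape=[_]_____0   (p1,_)→(p0,_,→)
state=p0 head=0 tape=_[_]____0
After 14 steps: state p0, head at 0, tape 0.

state p0, head at 0, tape 0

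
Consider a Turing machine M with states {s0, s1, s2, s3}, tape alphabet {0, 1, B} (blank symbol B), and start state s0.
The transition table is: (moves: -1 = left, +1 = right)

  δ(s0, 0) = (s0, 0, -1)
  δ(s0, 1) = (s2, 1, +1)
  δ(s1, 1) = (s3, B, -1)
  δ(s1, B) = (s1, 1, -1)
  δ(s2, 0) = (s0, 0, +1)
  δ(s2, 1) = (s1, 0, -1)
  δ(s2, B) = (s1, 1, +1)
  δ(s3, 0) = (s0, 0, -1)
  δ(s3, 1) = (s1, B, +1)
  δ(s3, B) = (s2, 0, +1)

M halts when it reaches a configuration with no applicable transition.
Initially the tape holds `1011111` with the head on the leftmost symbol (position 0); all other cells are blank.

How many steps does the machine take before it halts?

s0 | [1]011111   read 1 → write 1, move +1, go to s2
s2 | 1[0]11111   read 0 → write 0, move +1, go to s0
s0 | 10[1]1111   read 1 → write 1, move +1, go to s2
s2 | 101[1]111   read 1 → write 0, move -1, go to s1
s1 | 10[1]0111   read 1 → write B, move -1, go to s3
s3 | 1[0]B0111   read 0 → write 0, move -1, go to s0
s0 | [1]0B0111   read 1 → write 1, move +1, go to s2
s2 | 1[0]B0111   read 0 → write 0, move +1, go to s0
s0 | 10[B]0111
M halts after 8 transitions.

8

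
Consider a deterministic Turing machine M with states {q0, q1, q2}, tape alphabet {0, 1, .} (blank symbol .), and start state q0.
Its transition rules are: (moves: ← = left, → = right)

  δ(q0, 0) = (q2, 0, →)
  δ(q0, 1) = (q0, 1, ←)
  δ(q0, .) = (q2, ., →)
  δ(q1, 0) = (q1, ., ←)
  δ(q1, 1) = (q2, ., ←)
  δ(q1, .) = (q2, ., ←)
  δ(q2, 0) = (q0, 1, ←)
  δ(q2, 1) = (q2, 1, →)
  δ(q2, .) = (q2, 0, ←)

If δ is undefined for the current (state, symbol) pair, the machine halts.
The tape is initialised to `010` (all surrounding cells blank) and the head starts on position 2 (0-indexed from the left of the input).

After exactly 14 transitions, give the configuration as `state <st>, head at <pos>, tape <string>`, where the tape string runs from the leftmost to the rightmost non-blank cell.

state q2, head at 4, tape 0111

q0 | 01[0]..   read 0 → write 0, move →, go to q2
q2 | 010[.].   read . → write 0, move ←, go to q2
q2 | 01[0]0.   read 0 → write 1, move ←, go to q0
q0 | 0[1]10.   read 1 → write 1, move ←, go to q0
q0 | [0]110.   read 0 → write 0, move →, go to q2
q2 | 0[1]10.   read 1 → write 1, move →, go to q2
q2 | 01[1]0.   read 1 → write 1, move →, go to q2
q2 | 011[0].   read 0 → write 1, move ←, go to q0
q0 | 01[1]1.   read 1 → write 1, move ←, go to q0
q0 | 0[1]11.   read 1 → write 1, move ←, go to q0
q0 | [0]111.   read 0 → write 0, move →, go to q2
q2 | 0[1]11.   read 1 → write 1, move →, go to q2
q2 | 01[1]1.   read 1 → write 1, move →, go to q2
q2 | 011[1].   read 1 → write 1, move →, go to q2
q2 | 0111[.]
After 14 steps: state q2, head at 4, tape 0111.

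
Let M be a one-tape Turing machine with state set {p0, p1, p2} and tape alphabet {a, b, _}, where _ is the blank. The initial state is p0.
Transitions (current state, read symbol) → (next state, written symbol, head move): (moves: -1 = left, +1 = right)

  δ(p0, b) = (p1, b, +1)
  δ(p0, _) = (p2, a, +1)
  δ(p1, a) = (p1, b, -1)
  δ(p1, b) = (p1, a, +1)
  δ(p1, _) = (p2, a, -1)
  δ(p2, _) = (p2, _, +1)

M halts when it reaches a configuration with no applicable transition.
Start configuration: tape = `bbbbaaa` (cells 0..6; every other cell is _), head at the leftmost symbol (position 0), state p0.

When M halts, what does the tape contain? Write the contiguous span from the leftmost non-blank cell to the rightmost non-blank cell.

state=p0 head=0 tape=__[b]bbbaaa   (p0,b)→(p1,b,+1)
state=p1 head=1 tape=__b[b]bbaaa   (p1,b)→(p1,a,+1)
state=p1 head=2 tape=__ba[b]baaa   (p1,b)→(p1,a,+1)
state=p1 head=3 tape=__baa[b]aaa   (p1,b)→(p1,a,+1)
state=p1 head=4 tape=__baaa[a]aa   (p1,a)→(p1,b,-1)
state=p1 head=3 tape=__baa[a]baa   (p1,a)→(p1,b,-1)
state=p1 head=2 tape=__ba[a]bbaa   (p1,a)→(p1,b,-1)
state=p1 head=1 tape=__b[a]bbbaa   (p1,a)→(p1,b,-1)
state=p1 head=0 tape=__[b]bbbbaa   (p1,b)→(p1,a,+1)
state=p1 head=1 tape=__a[b]bbbaa   (p1,b)→(p1,a,+1)
state=p1 head=2 tape=__aa[b]bbaa   (p1,b)→(p1,a,+1)
state=p1 head=3 tape=__aaa[b]baa   (p1,b)→(p1,a,+1)
state=p1 head=4 tape=__aaaa[b]aa   (p1,b)→(p1,a,+1)
state=p1 head=5 tape=__aaaaa[a]a   (p1,a)→(p1,b,-1)
state=p1 head=4 tape=__aaaa[a]ba   (p1,a)→(p1,b,-1)
state=p1 head=3 tape=__aaa[a]bba   (p1,a)→(p1,b,-1)
state=p1 head=2 tape=__aa[a]bbba   (p1,a)→(p1,b,-1)
state=p1 head=1 tape=__a[a]bbbba   (p1,a)→(p1,b,-1)
state=p1 head=0 tape=__[a]bbbbba   (p1,a)→(p1,b,-1)
state=p1 head=-1 tape=_[_]bbbbbba   (p1,_)→(p2,a,-1)
state=p2 head=-2 tape=[_]abbbbbba   (p2,_)→(p2,_,+1)
state=p2 head=-1 tape=_[a]bbbbbba
The non-blank tape span at halt is abbbbbba.

abbbbbba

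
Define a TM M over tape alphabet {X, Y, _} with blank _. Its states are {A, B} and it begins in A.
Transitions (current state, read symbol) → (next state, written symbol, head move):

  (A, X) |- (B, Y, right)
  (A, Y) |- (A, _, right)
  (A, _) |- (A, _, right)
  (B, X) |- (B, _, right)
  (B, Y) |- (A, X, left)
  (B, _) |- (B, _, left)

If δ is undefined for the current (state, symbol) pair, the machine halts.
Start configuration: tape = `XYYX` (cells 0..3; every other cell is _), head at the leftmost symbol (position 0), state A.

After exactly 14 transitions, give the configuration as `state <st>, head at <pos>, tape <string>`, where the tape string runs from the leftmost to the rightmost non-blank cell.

state B, head at 2, tape Y

state=A head=0 tape=[X]YYX_   (A,X)→(B,Y,right)
state=B head=1 tape=Y[Y]YX_   (B,Y)→(A,X,left)
state=A head=0 tape=[Y]XYX_   (A,Y)→(A,_,right)
state=A head=1 tape=_[X]YX_   (A,X)→(B,Y,right)
state=B head=2 tape=_Y[Y]X_   (B,Y)→(A,X,left)
state=A head=1 tape=_[Y]XX_   (A,Y)→(A,_,right)
state=A head=2 tape=__[X]X_   (A,X)→(B,Y,right)
state=B head=3 tape=__Y[X]_   (B,X)→(B,_,right)
state=B head=4 tape=__Y_[_]   (B,_)→(B,_,left)
state=B head=3 tape=__Y[_]_   (B,_)→(B,_,left)
state=B head=2 tape=__[Y]__   (B,Y)→(A,X,left)
state=A head=1 tape=_[_]X__   (A,_)→(A,_,right)
state=A head=2 tape=__[X]__   (A,X)→(B,Y,right)
state=B head=3 tape=__Y[_]_   (B,_)→(B,_,left)
state=B head=2 tape=__[Y]__
After 14 steps: state B, head at 2, tape Y.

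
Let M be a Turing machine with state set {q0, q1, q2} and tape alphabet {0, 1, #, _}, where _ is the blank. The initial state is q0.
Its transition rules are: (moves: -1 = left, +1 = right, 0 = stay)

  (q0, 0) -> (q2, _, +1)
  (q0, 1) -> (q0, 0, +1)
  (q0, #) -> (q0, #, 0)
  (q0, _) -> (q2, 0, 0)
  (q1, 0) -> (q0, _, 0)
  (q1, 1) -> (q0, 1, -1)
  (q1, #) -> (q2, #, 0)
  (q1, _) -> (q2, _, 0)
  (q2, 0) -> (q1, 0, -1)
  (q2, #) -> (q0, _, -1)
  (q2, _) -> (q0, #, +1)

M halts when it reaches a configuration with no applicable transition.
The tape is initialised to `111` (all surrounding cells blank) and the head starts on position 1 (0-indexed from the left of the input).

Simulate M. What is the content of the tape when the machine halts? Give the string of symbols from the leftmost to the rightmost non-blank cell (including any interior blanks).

q0 | __1[1]1_   read 1 → write 0, move +1, go to q0
q0 | __10[1]_   read 1 → write 0, move +1, go to q0
q0 | __100[_]   read _ → write 0, move 0, go to q2
q2 | __100[0]   read 0 → write 0, move -1, go to q1
q1 | __10[0]0   read 0 → write _, move 0, go to q0
q0 | __10[_]0   read _ → write 0, move 0, go to q2
q2 | __10[0]0   read 0 → write 0, move -1, go to q1
q1 | __1[0]00   read 0 → write _, move 0, go to q0
q0 | __1[_]00   read _ → write 0, move 0, go to q2
q2 | __1[0]00   read 0 → write 0, move -1, go to q1
q1 | __[1]000   read 1 → write 1, move -1, go to q0
q0 | _[_]1000   read _ → write 0, move 0, go to q2
q2 | _[0]1000   read 0 → write 0, move -1, go to q1
q1 | [_]01000   read _ → write _, move 0, go to q2
q2 | [_]01000   read _ → write #, move +1, go to q0
q0 | #[0]1000   read 0 → write _, move +1, go to q2
q2 | #_[1]000
The non-blank tape span at halt is #_1000.

#_1000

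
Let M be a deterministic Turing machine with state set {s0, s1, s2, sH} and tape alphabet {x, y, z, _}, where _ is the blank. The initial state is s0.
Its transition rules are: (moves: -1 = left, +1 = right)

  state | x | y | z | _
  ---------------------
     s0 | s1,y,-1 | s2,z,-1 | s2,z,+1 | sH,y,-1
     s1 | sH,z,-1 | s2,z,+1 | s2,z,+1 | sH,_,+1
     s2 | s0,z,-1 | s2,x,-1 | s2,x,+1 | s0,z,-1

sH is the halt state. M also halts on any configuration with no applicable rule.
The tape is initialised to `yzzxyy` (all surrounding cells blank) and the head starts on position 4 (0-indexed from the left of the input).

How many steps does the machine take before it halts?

s0 | _yzzx[y]y   read y → write z, move -1, go to s2
s2 | _yzz[x]zy   read x → write z, move -1, go to s0
s0 | _yz[z]zzy   read z → write z, move +1, go to s2
s2 | _yzz[z]zy   read z → write x, move +1, go to s2
s2 | _yzzx[z]y   read z → write x, move +1, go to s2
s2 | _yzzxx[y]   read y → write x, move -1, go to s2
s2 | _yzzx[x]x   read x → write z, move -1, go to s0
s0 | _yzz[x]zx   read x → write y, move -1, go to s1
s1 | _yz[z]yzx   read z → write z, move +1, go to s2
s2 | _yzz[y]zx   read y → write x, move -1, go to s2
s2 | _yz[z]xzx   read z → write x, move +1, go to s2
s2 | _yzx[x]zx   read x → write z, move -1, go to s0
s0 | _yz[x]zzx   read x → write y, move -1, go to s1
s1 | _y[z]yzzx   read z → write z, move +1, go to s2
s2 | _yz[y]zzx   read y → write x, move -1, go to s2
s2 | _y[z]xzzx   read z → write x, move +1, go to s2
s2 | _yx[x]zzx   read x → write z, move -1, go to s0
s0 | _y[x]zzzx   read x → write y, move -1, go to s1
s1 | _[y]yzzzx   read y → write z, move +1, go to s2
s2 | _z[y]zzzx   read y → write x, move -1, go to s2
s2 | _[z]xzzzx   read z → write x, move +1, go to s2
s2 | _x[x]zzzx   read x → write z, move -1, go to s0
s0 | _[x]zzzzx   read x → write y, move -1, go to s1
s1 | [_]yzzzzx   read _ → write _, move +1, go to sH
sH | _[y]zzzzx
M halts after 24 transitions.

24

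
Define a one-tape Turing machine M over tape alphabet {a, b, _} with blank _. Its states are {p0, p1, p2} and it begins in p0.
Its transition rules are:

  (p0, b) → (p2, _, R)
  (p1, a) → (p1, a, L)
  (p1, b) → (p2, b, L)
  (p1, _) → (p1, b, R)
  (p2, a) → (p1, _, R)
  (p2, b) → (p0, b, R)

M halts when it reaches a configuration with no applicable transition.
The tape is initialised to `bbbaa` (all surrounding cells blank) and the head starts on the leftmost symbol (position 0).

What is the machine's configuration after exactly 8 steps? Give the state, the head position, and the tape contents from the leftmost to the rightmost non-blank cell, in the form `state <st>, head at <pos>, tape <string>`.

state p2, head at 2, tape b_ba

state=p0 head=0 tape=[b]bbaa   (p0,b)→(p2,_,R)
state=p2 head=1 tape=_[b]baa   (p2,b)→(p0,b,R)
state=p0 head=2 tape=_b[b]aa   (p0,b)→(p2,_,R)
state=p2 head=3 tape=_b_[a]a   (p2,a)→(p1,_,R)
state=p1 head=4 tape=_b__[a]   (p1,a)→(p1,a,L)
state=p1 head=3 tape=_b_[_]a   (p1,_)→(p1,b,R)
state=p1 head=4 tape=_b_b[a]   (p1,a)→(p1,a,L)
state=p1 head=3 tape=_b_[b]a   (p1,b)→(p2,b,L)
state=p2 head=2 tape=_b[_]ba
After 8 steps: state p2, head at 2, tape b_ba.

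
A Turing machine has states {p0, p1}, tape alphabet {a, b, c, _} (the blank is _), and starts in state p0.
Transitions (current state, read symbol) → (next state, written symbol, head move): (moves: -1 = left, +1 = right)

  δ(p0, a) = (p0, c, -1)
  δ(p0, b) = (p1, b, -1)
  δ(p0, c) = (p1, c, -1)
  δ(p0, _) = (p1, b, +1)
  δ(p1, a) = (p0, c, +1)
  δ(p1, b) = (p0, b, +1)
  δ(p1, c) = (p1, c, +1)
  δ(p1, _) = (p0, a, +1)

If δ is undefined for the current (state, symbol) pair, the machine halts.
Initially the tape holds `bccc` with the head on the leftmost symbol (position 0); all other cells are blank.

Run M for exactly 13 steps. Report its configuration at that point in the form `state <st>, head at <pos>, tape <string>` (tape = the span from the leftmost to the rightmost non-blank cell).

state=p0 head=0 tape=_[b]ccc   (p0,b)→(p1,b,-1)
state=p1 head=-1 tape=[_]bccc   (p1,_)→(p0,a,+1)
state=p0 head=0 tape=a[b]ccc   (p0,b)→(p1,b,-1)
state=p1 head=-1 tape=[a]bccc   (p1,a)→(p0,c,+1)
state=p0 head=0 tape=c[b]ccc   (p0,b)→(p1,b,-1)
state=p1 head=-1 tape=[c]bccc   (p1,c)→(p1,c,+1)
state=p1 head=0 tape=c[b]ccc   (p1,b)→(p0,b,+1)
state=p0 head=1 tape=cb[c]cc   (p0,c)→(p1,c,-1)
state=p1 head=0 tape=c[b]ccc   (p1,b)→(p0,b,+1)
state=p0 head=1 tape=cb[c]cc   (p0,c)→(p1,c,-1)
state=p1 head=0 tape=c[b]ccc   (p1,b)→(p0,b,+1)
state=p0 head=1 tape=cb[c]cc   (p0,c)→(p1,c,-1)
state=p1 head=0 tape=c[b]ccc   (p1,b)→(p0,b,+1)
state=p0 head=1 tape=cb[c]cc
After 13 steps: state p0, head at 1, tape cbccc.

state p0, head at 1, tape cbccc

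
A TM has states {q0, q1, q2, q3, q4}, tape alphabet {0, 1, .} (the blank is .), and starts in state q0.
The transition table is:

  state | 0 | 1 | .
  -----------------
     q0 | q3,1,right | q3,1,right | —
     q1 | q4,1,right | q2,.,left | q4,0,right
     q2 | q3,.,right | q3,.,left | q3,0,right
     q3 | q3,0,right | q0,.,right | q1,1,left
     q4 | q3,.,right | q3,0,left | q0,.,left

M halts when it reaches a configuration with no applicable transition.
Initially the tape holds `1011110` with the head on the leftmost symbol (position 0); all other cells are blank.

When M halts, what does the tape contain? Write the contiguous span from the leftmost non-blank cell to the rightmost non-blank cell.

10.1.1.1

q0 | [1]011110...   read 1 → write 1, move right, go to q3
q3 | 1[0]11110...   read 0 → write 0, move right, go to q3
q3 | 10[1]1110...   read 1 → write ., move right, go to q0
q0 | 10.[1]110...   read 1 → write 1, move right, go to q3
q3 | 10.1[1]10...   read 1 → write ., move right, go to q0
q0 | 10.1.[1]0...   read 1 → write 1, move right, go to q3
q3 | 10.1.1[0]...   read 0 → write 0, move right, go to q3
q3 | 10.1.10[.]..   read . → write 1, move left, go to q1
q1 | 10.1.1[0]1..   read 0 → write 1, move right, go to q4
q4 | 10.1.11[1]..   read 1 → write 0, move left, go to q3
q3 | 10.1.1[1]0..   read 1 → write ., move right, go to q0
q0 | 10.1.1.[0]..   read 0 → write 1, move right, go to q3
q3 | 10.1.1.1[.].   read . → write 1, move left, go to q1
q1 | 10.1.1.[1]1.   read 1 → write ., move left, go to q2
q2 | 10.1.1[.].1.   read . → write 0, move right, go to q3
q3 | 10.1.10[.]1.   read . → write 1, move left, go to q1
q1 | 10.1.1[0]11.   read 0 → write 1, move right, go to q4
q4 | 10.1.11[1]1.   read 1 → write 0, move left, go to q3
q3 | 10.1.1[1]01.   read 1 → write ., move right, go to q0
q0 | 10.1.1.[0]1.   read 0 → write 1, move right, go to q3
q3 | 10.1.1.1[1].   read 1 → write ., move right, go to q0
q0 | 10.1.1.1.[.]
The non-blank tape span at halt is 10.1.1.1.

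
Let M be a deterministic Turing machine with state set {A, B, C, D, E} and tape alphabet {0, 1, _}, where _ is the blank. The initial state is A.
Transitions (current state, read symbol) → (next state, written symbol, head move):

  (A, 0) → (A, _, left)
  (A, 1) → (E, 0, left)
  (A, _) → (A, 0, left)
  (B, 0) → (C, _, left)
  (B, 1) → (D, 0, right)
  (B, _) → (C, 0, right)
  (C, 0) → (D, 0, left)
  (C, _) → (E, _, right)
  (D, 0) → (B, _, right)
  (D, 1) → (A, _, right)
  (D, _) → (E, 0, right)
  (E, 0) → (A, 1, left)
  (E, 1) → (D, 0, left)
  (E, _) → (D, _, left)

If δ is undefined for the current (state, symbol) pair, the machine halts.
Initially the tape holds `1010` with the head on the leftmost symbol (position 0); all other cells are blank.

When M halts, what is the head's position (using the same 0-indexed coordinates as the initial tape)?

2

state=A head=0 tape=__[1]010   (A,1)→(E,0,left)
state=E head=-1 tape=_[_]0010   (E,_)→(D,_,left)
state=D head=-2 tape=[_]_0010   (D,_)→(E,0,right)
state=E head=-1 tape=0[_]0010   (E,_)→(D,_,left)
state=D head=-2 tape=[0]_0010   (D,0)→(B,_,right)
state=B head=-1 tape=_[_]0010   (B,_)→(C,0,right)
state=C head=0 tape=_0[0]010   (C,0)→(D,0,left)
state=D head=-1 tape=_[0]0010   (D,0)→(B,_,right)
state=B head=0 tape=__[0]010   (B,0)→(C,_,left)
state=C head=-1 tape=_[_]_010   (C,_)→(E,_,right)
state=E head=0 tape=__[_]010   (E,_)→(D,_,left)
state=D head=-1 tape=_[_]_010   (D,_)→(E,0,right)
state=E head=0 tape=_0[_]010   (E,_)→(D,_,left)
state=D head=-1 tape=_[0]_010   (D,0)→(B,_,right)
state=B head=0 tape=__[_]010   (B,_)→(C,0,right)
state=C head=1 tape=__0[0]10   (C,0)→(D,0,left)
state=D head=0 tape=__[0]010   (D,0)→(B,_,right)
state=B head=1 tape=___[0]10   (B,0)→(C,_,left)
state=C head=0 tape=__[_]_10   (C,_)→(E,_,right)
state=E head=1 tape=___[_]10   (E,_)→(D,_,left)
state=D head=0 tape=__[_]_10   (D,_)→(E,0,right)
state=E head=1 tape=__0[_]10   (E,_)→(D,_,left)
state=D head=0 tape=__[0]_10   (D,0)→(B,_,right)
state=B head=1 tape=___[_]10   (B,_)→(C,0,right)
state=C head=2 tape=___0[1]0
At halt the head is at cell 2.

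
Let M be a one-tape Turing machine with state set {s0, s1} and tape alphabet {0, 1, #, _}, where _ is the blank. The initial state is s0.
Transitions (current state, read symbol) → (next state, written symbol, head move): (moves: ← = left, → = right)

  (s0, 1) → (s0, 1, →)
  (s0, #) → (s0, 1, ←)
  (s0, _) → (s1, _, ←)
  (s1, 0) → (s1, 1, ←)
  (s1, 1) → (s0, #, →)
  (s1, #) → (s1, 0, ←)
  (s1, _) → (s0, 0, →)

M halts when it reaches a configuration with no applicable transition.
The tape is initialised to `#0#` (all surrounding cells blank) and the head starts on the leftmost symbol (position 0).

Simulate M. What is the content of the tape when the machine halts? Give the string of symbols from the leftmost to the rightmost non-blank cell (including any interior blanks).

010_10#

state=s0 head=0 tape=____[#]0#   (s0,#)→(s0,1,←)
state=s0 head=-1 tape=___[_]10#   (s0,_)→(s1,_,←)
state=s1 head=-2 tape=__[_]_10#   (s1,_)→(s0,0,→)
state=s0 head=-1 tape=__0[_]10#   (s0,_)→(s1,_,←)
state=s1 head=-2 tape=__[0]_10#   (s1,0)→(s1,1,←)
state=s1 head=-3 tape=_[_]1_10#   (s1,_)→(s0,0,→)
state=s0 head=-2 tape=_0[1]_10#   (s0,1)→(s0,1,→)
state=s0 head=-1 tape=_01[_]10#   (s0,_)→(s1,_,←)
state=s1 head=-2 tape=_0[1]_10#   (s1,1)→(s0,#,→)
state=s0 head=-1 tape=_0#[_]10#   (s0,_)→(s1,_,←)
state=s1 head=-2 tape=_0[#]_10#   (s1,#)→(s1,0,←)
state=s1 head=-3 tape=_[0]0_10#   (s1,0)→(s1,1,←)
state=s1 head=-4 tape=[_]10_10#   (s1,_)→(s0,0,→)
state=s0 head=-3 tape=0[1]0_10#   (s0,1)→(s0,1,→)
state=s0 head=-2 tape=01[0]_10#
The non-blank tape span at halt is 010_10#.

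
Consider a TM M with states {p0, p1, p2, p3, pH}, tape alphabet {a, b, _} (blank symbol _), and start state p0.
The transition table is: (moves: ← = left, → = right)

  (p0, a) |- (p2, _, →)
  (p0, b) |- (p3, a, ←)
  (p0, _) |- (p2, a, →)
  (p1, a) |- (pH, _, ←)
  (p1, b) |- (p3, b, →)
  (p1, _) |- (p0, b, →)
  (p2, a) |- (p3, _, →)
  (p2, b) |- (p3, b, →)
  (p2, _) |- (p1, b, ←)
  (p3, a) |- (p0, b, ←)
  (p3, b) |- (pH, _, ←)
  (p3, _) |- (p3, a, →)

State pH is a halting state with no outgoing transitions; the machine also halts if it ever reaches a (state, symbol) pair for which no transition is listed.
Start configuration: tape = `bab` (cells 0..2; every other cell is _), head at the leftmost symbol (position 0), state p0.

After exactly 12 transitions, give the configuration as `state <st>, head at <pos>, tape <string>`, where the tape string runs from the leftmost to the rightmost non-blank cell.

state=p0 head=0 tape=_[b]ab   (p0,b)→(p3,a,←)
state=p3 head=-1 tape=[_]aab   (p3,_)→(p3,a,→)
state=p3 head=0 tape=a[a]ab   (p3,a)→(p0,b,←)
state=p0 head=-1 tape=[a]bab   (p0,a)→(p2,_,→)
state=p2 head=0 tape=_[b]ab   (p2,b)→(p3,b,→)
state=p3 head=1 tape=_b[a]b   (p3,a)→(p0,b,←)
state=p0 head=0 tape=_[b]bb   (p0,b)→(p3,a,←)
state=p3 head=-1 tape=[_]abb   (p3,_)→(p3,a,→)
state=p3 head=0 tape=a[a]bb   (p3,a)→(p0,b,←)
state=p0 head=-1 tape=[a]bbb   (p0,a)→(p2,_,→)
state=p2 head=0 tape=_[b]bb   (p2,b)→(p3,b,→)
state=p3 head=1 tape=_b[b]b   (p3,b)→(pH,_,←)
state=pH head=0 tape=_[b]_b
After 12 steps: state pH, head at 0, tape b_b.

state pH, head at 0, tape b_b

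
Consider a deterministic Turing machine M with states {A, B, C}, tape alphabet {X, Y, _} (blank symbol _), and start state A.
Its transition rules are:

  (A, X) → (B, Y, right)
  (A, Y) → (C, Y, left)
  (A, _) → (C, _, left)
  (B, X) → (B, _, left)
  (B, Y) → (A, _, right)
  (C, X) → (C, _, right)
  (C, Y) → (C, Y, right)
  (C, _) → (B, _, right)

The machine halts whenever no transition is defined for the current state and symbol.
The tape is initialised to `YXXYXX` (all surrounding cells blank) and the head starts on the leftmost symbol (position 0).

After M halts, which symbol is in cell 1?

state=A head=0 tape=_[Y]XXYXX   (A,Y)→(C,Y,left)
state=C head=-1 tape=[_]YXXYXX   (C,_)→(B,_,right)
state=B head=0 tape=_[Y]XXYXX   (B,Y)→(A,_,right)
state=A head=1 tape=__[X]XYXX   (A,X)→(B,Y,right)
state=B head=2 tape=__Y[X]YXX   (B,X)→(B,_,left)
state=B head=1 tape=__[Y]_YXX   (B,Y)→(A,_,right)
state=A head=2 tape=___[_]YXX   (A,_)→(C,_,left)
state=C head=1 tape=__[_]_YXX   (C,_)→(B,_,right)
state=B head=2 tape=___[_]YXX
Cell 1 holds _ when M halts.

_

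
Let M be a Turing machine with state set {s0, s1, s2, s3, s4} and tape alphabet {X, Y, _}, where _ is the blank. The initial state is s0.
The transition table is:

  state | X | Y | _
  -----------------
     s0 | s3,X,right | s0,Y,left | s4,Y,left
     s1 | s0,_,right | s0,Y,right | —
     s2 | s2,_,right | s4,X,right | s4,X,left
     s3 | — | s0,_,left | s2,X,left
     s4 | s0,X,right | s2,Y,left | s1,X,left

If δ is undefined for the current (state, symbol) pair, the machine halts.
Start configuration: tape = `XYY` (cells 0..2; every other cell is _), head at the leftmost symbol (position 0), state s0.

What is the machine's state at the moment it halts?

s1

state=s0 head=0 tape=[X]YY___   (s0,X)→(s3,X,right)
state=s3 head=1 tape=X[Y]Y___   (s3,Y)→(s0,_,left)
state=s0 head=0 tape=[X]_Y___   (s0,X)→(s3,X,right)
state=s3 head=1 tape=X[_]Y___   (s3,_)→(s2,X,left)
state=s2 head=0 tape=[X]XY___   (s2,X)→(s2,_,right)
state=s2 head=1 tape=_[X]Y___   (s2,X)→(s2,_,right)
state=s2 head=2 tape=__[Y]___   (s2,Y)→(s4,X,right)
state=s4 head=3 tape=__X[_]__   (s4,_)→(s1,X,left)
state=s1 head=2 tape=__[X]X__   (s1,X)→(s0,_,right)
state=s0 head=3 tape=___[X]__   (s0,X)→(s3,X,right)
state=s3 head=4 tape=___X[_]_   (s3,_)→(s2,X,left)
state=s2 head=3 tape=___[X]X_   (s2,X)→(s2,_,right)
state=s2 head=4 tape=____[X]_   (s2,X)→(s2,_,right)
state=s2 head=5 tape=_____[_]   (s2,_)→(s4,X,left)
state=s4 head=4 tape=____[_]X   (s4,_)→(s1,X,left)
state=s1 head=3 tape=___[_]XX
No transition is defined for (s1, _); M halts in state s1.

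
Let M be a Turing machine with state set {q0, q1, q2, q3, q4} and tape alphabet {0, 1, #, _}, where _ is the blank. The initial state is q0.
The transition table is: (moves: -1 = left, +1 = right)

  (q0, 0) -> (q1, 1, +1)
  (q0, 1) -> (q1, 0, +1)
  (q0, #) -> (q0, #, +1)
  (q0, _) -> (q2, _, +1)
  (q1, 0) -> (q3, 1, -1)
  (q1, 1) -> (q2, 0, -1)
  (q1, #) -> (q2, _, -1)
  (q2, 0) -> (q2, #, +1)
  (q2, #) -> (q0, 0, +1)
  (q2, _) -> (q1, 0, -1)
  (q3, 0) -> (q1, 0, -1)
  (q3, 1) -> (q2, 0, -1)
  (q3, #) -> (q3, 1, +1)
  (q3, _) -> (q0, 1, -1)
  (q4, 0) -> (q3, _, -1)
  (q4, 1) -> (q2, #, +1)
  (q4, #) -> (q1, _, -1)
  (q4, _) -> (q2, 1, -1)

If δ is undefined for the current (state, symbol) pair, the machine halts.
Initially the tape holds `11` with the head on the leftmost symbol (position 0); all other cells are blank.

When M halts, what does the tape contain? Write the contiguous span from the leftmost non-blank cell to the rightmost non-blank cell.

110_0

state=q0 head=0 tape=__[1]1__   (q0,1)→(q1,0,+1)
state=q1 head=1 tape=__0[1]__   (q1,1)→(q2,0,-1)
state=q2 head=0 tape=__[0]0__   (q2,0)→(q2,#,+1)
state=q2 head=1 tape=__#[0]__   (q2,0)→(q2,#,+1)
state=q2 head=2 tape=__##[_]_   (q2,_)→(q1,0,-1)
state=q1 head=1 tape=__#[#]0_   (q1,#)→(q2,_,-1)
state=q2 head=0 tape=__[#]_0_   (q2,#)→(q0,0,+1)
state=q0 head=1 tape=__0[_]0_   (q0,_)→(q2,_,+1)
state=q2 head=2 tape=__0_[0]_   (q2,0)→(q2,#,+1)
state=q2 head=3 tape=__0_#[_]   (q2,_)→(q1,0,-1)
state=q1 head=2 tape=__0_[#]0   (q1,#)→(q2,_,-1)
state=q2 head=1 tape=__0[_]_0   (q2,_)→(q1,0,-1)
state=q1 head=0 tape=__[0]0_0   (q1,0)→(q3,1,-1)
state=q3 head=-1 tape=_[_]10_0   (q3,_)→(q0,1,-1)
state=q0 head=-2 tape=[_]110_0   (q0,_)→(q2,_,+1)
state=q2 head=-1 tape=_[1]10_0
The non-blank tape span at halt is 110_0.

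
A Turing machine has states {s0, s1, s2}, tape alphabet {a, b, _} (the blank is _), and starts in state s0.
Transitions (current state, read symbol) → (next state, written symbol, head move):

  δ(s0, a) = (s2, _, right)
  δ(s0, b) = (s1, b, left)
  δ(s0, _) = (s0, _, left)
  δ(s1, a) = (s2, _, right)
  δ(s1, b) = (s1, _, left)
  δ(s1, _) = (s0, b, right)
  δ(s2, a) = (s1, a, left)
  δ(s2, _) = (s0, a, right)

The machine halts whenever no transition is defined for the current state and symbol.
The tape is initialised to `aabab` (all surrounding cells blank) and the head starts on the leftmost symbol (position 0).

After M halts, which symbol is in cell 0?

s0 | [a]abab   read a → write _, move right, go to s2
s2 | _[a]bab   read a → write a, move left, go to s1
s1 | [_]abab   read _ → write b, move right, go to s0
s0 | b[a]bab   read a → write _, move right, go to s2
s2 | b_[b]ab
Cell 0 holds b when M halts.

b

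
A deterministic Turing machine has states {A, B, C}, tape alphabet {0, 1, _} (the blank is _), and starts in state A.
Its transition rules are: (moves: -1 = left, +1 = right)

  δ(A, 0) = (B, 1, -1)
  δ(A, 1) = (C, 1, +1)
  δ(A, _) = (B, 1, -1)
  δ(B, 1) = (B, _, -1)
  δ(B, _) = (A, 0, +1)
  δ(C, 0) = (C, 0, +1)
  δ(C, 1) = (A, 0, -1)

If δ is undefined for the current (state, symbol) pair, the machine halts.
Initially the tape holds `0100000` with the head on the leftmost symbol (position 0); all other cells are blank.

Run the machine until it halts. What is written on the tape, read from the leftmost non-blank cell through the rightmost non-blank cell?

01000000

A | _[0]100000_   read 0 → write 1, move -1, go to B
B | [_]1100000_   read _ → write 0, move +1, go to A
A | 0[1]100000_   read 1 → write 1, move +1, go to C
C | 01[1]00000_   read 1 → write 0, move -1, go to A
A | 0[1]000000_   read 1 → write 1, move +1, go to C
C | 01[0]00000_   read 0 → write 0, move +1, go to C
C | 010[0]0000_   read 0 → write 0, move +1, go to C
C | 0100[0]000_   read 0 → write 0, move +1, go to C
C | 01000[0]00_   read 0 → write 0, move +1, go to C
C | 010000[0]0_   read 0 → write 0, move +1, go to C
C | 0100000[0]_   read 0 → write 0, move +1, go to C
C | 01000000[_]
The non-blank tape span at halt is 01000000.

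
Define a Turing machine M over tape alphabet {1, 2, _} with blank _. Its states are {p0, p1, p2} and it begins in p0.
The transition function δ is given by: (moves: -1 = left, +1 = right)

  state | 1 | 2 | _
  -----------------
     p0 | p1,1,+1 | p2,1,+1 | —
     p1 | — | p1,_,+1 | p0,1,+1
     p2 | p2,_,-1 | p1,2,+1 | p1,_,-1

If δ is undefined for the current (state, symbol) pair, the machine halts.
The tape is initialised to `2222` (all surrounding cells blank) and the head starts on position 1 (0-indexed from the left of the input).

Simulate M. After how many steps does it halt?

state=p0 head=1 tape=2[2]22__   (p0,2)→(p2,1,+1)
state=p2 head=2 tape=21[2]2__   (p2,2)→(p1,2,+1)
state=p1 head=3 tape=212[2]__   (p1,2)→(p1,_,+1)
state=p1 head=4 tape=212_[_]_   (p1,_)→(p0,1,+1)
state=p0 head=5 tape=212_1[_]
M halts after 4 transitions.

4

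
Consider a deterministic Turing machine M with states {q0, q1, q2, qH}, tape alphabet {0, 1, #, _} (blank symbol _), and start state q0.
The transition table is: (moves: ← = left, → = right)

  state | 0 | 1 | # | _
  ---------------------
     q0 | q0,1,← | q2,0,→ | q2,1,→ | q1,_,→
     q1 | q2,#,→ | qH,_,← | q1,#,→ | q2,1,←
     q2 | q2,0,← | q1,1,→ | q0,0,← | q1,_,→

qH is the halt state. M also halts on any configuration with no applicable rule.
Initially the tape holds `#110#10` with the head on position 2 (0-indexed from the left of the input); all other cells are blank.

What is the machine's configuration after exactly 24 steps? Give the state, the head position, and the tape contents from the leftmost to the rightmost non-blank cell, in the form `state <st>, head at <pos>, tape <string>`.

state q1, head at 0, tape 0000#10

state=q0 head=2 tape=_#1[1]0#10   (q0,1)→(q2,0,→)
state=q2 head=3 tape=_#10[0]#10   (q2,0)→(q2,0,←)
state=q2 head=2 tape=_#1[0]0#10   (q2,0)→(q2,0,←)
state=q2 head=1 tape=_#[1]00#10   (q2,1)→(q1,1,→)
state=q1 head=2 tape=_#1[0]0#10   (q1,0)→(q2,#,→)
state=q2 head=3 tape=_#1#[0]#10   (q2,0)→(q2,0,←)
state=q2 head=2 tape=_#1[#]0#10   (q2,#)→(q0,0,←)
state=q0 head=1 tape=_#[1]00#10   (q0,1)→(q2,0,→)
state=q2 head=2 tape=_#0[0]0#10   (q2,0)→(q2,0,←)
state=q2 head=1 tape=_#[0]00#10   (q2,0)→(q2,0,←)
state=q2 head=0 tape=_[#]000#10   (q2,#)→(q0,0,←)
state=q0 head=-1 tape=[_]0000#10   (q0,_)→(q1,_,→)
state=q1 head=0 tape=_[0]000#10   (q1,0)→(q2,#,→)
state=q2 head=1 tape=_#[0]00#10   (q2,0)→(q2,0,←)
state=q2 head=0 tape=_[#]000#10   (q2,#)→(q0,0,←)
state=q0 head=-1 tape=[_]0000#10   (q0,_)→(q1,_,→)
state=q1 head=0 tape=_[0]000#10   (q1,0)→(q2,#,→)
state=q2 head=1 tape=_#[0]00#10   (q2,0)→(q2,0,←)
state=q2 head=0 tape=_[#]000#10   (q2,#)→(q0,0,←)
state=q0 head=-1 tape=[_]0000#10   (q0,_)→(q1,_,→)
state=q1 head=0 tape=_[0]000#10   (q1,0)→(q2,#,→)
state=q2 head=1 tape=_#[0]00#10   (q2,0)→(q2,0,←)
state=q2 head=0 tape=_[#]000#10   (q2,#)→(q0,0,←)
state=q0 head=-1 tape=[_]0000#10   (q0,_)→(q1,_,→)
state=q1 head=0 tape=_[0]000#10
After 24 steps: state q1, head at 0, tape 0000#10.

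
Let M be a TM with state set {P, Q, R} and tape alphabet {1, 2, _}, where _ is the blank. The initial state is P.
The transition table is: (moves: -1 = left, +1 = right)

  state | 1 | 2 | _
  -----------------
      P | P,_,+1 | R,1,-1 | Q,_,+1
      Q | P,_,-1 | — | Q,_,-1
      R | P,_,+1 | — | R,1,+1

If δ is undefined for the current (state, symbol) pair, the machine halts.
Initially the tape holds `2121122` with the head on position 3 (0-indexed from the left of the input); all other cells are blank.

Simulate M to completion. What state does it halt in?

state=P head=3 tape=212[1]122__   (P,1)→(P,_,+1)
state=P head=4 tape=212_[1]22__   (P,1)→(P,_,+1)
state=P head=5 tape=212__[2]2__   (P,2)→(R,1,-1)
state=R head=4 tape=212_[_]12__   (R,_)→(R,1,+1)
state=R head=5 tape=212_1[1]2__   (R,1)→(P,_,+1)
state=P head=6 tape=212_1_[2]__   (P,2)→(R,1,-1)
state=R head=5 tape=212_1[_]1__   (R,_)→(R,1,+1)
state=R head=6 tape=212_11[1]__   (R,1)→(P,_,+1)
state=P head=7 tape=212_11_[_]_   (P,_)→(Q,_,+1)
state=Q head=8 tape=212_11__[_]   (Q,_)→(Q,_,-1)
state=Q head=7 tape=212_11_[_]_   (Q,_)→(Q,_,-1)
state=Q head=6 tape=212_11[_]__   (Q,_)→(Q,_,-1)
state=Q head=5 tape=212_1[1]___   (Q,1)→(P,_,-1)
state=P head=4 tape=212_[1]____   (P,1)→(P,_,+1)
state=P head=5 tape=212__[_]___   (P,_)→(Q,_,+1)
state=Q head=6 tape=212___[_]__   (Q,_)→(Q,_,-1)
state=Q head=5 tape=212__[_]___   (Q,_)→(Q,_,-1)
state=Q head=4 tape=212_[_]____   (Q,_)→(Q,_,-1)
state=Q head=3 tape=212[_]_____   (Q,_)→(Q,_,-1)
state=Q head=2 tape=21[2]______
No transition is defined for (Q, 2); M halts in state Q.

Q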